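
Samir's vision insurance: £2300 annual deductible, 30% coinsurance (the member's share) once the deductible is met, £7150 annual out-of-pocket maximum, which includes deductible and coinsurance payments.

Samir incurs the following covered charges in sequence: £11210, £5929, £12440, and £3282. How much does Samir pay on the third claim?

£398.30

Claim 1 — £11210: deductible takes £2300, £8910 remains; 30% of £8910 = £2673. Member owes £4973 (running OOP £4973).
Claim 2 — £5929: deductible already satisfied, so member's share is 30% × £5929 = £1778.70. Member owes £1778.70 (running OOP £6751.70).
Claim 3 — £12440: deductible met; 30% of £12440 = £3732. That would push OOP to £10483.70, over the £7150 cap, so member pays £7150 − £6751.70 = £398.30.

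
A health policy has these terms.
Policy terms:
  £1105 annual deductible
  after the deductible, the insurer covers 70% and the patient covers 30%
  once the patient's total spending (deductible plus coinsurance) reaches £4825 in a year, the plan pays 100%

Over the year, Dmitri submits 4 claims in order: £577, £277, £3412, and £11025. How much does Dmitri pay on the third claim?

£1199.30

#1 (£577): entire amount goes to the deductible. Patient pays £577; OOP now £577.
#2 (£277): entire amount goes to the deductible. Cost to patient: £277. OOP to date £854.
#3 (£3412): £251 to deductible, leaving £3161; coinsurance £3161 × 30% = £948.30. Cost to patient: £1199.30. OOP to date £2053.30.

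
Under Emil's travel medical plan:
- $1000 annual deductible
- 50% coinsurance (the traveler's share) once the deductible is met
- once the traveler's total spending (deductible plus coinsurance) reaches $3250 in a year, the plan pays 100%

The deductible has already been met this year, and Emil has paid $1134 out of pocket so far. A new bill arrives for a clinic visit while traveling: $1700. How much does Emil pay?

$850

With the deductible met, the entire $1700 is subject to coinsurance.
Coinsurance: $1700 × 50% = $850.
Year-to-date out-of-pocket becomes $1134 + $850 = $1984, still under the $3250 maximum, so no cap applies.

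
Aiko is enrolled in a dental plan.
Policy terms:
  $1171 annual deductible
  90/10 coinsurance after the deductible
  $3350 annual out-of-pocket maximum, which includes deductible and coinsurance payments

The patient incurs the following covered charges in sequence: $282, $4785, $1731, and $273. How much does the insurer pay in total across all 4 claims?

#1 ($282): entire amount goes to the deductible. Cost to patient: $282. OOP to date $282. Insurer: $282 − $282 = $0.
#2 ($4785): $889 to deductible, leaving $3896; patient's 10% is $389.60. Patient owes $1278.60 (running OOP $1560.60). Insurer: $4785 − $1278.60 = $3506.40.
#3 ($1731): deductible already satisfied, so patient's share is 10% × $1731 = $173.10. Cost to patient: $173.10. OOP to date $1733.70. Insurer: $1731 − $173.10 = $1557.90.
#4 ($273): deductible met; 10% of $273 = $27.30. Patient pays $27.30; OOP now $1761. Plan pays $273 − $27.30 = $245.70.
Insurer total: $0 + $3506.40 + $1557.90 + $245.70 = $5310.

$5310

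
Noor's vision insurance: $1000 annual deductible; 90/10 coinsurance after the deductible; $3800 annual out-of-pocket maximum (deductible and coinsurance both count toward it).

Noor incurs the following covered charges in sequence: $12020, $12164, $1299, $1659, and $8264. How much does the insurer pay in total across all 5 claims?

Claim 1 ($12020): $1000 finishes the deductible; $11020 goes to coinsurance; coinsurance $11020 × 10% = $1102. Member pays $2102; OOP now $2102. Insurer: $12020 − $2102 = $9918.
Claim 2 ($12164): deductible already satisfied, so member's share is 10% × $12164 = $1216.40. Cost to member: $1216.40. OOP to date $3318.40. Insurer: $12164 − $1216.40 = $10947.60.
Claim 3 ($1299): 10% coinsurance on $1299 = $129.90. Member owes $129.90 (running OOP $3448.30). Insurer: $1299 − $129.90 = $1169.10.
Claim 4 ($1659): deductible already satisfied, so member's share is 10% × $1659 = $165.90. Member owes $165.90 (running OOP $3614.20). Insurer: $1659 − $165.90 = $1493.10.
Claim 5 ($8264): deductible already satisfied, so member's share is 10% × $8264 = $826.40. OOP would hit $4440.60 > $3800, so the cap limits the member to $3800 − $3614.20 = $185.80. Insurer: $8264 − $185.80 = $8078.20.
Insurer total = bills − member's total = $35406 − $3800 = $31606.

$31606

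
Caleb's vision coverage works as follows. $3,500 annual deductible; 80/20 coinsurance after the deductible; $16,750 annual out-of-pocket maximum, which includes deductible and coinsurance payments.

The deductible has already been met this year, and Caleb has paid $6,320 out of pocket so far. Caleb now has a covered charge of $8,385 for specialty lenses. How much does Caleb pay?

The deductible is already satisfied, so the full bill goes to coinsurance.
20% of $8,385 = $1,677 falls to the member.
Total out-of-pocket so far would be $6,320 + $1,677 = $7,997, below the $16,750 cap — no reduction.

$1,677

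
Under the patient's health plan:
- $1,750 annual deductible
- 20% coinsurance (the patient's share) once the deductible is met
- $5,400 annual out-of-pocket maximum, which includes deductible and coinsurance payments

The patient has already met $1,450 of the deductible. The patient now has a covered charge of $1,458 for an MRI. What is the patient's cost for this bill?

Remaining deductible: $1,750 − $1,450 = $300.
After the $300 deductible portion, $1,458 − $300 = $1,158 is subject to coinsurance.
Patient's 20% share of $1,158 is $231.60.
So the patient owes $300 + $231.60 = $531.60 before any cap.
Year-to-date out-of-pocket becomes $1,450 + $531.60 = $1,981.60, still under the $5,400 maximum, so no cap applies.

$531.60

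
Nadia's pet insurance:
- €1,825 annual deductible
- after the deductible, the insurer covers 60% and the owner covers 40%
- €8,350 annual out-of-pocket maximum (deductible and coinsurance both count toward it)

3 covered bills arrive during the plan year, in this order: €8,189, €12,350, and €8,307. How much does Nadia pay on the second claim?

€3,979.40

Claim 1 — €8,189: €1,825 to deductible, leaving €6,364; 40% of €6,364 = €2,545.60. Owner pays €4,370.60; OOP now €4,370.60.
Claim 2 — €12,350: deductible met; 40% of €12,350 = €4,940. Adding that to €4,370.60 gives €9,310.60, past the €8,350 cap; owner pays only €8,350 − €4,370.60 = €3,979.40.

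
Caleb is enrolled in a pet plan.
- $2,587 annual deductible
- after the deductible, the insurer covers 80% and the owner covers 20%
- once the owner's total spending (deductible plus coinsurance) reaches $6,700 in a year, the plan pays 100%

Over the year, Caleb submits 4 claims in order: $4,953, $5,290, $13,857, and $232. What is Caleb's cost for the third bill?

Claim 1 — $4,953: deductible takes $2,587, $2,366 remains; 20% of $2,366 = $473.20. Cost to owner: $3,060.20. OOP to date $3,060.20.
Claim 2 — $5,290: deductible already satisfied, so owner's share is 20% × $5,290 = $1,058. Owner pays $1,058; OOP now $4,118.20.
Claim 3 — $13,857: 20% coinsurance on $13,857 = $2,771.40. OOP would hit $6,889.60 > $6,700, so the cap limits the owner to $6,700 − $4,118.20 = $2,581.80.

$2,581.80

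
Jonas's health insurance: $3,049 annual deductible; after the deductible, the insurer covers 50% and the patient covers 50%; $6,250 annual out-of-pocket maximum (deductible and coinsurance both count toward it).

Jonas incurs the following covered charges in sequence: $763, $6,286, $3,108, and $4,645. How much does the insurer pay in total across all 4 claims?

#1 ($763): all of it applies to the deductible. Cost to patient: $763. OOP to date $763. Plan pays $763 − $763 = $0.
#2 ($6,286): deductible takes $2,286, $4,000 remains; 50% of $4,000 = $2,000. Patient pays $4,286; OOP now $5,049. Plan pays $6,286 − $4,286 = $2,000.
#3 ($3,108): deductible already satisfied, so patient's share is 50% × $3,108 = $1,554. Adding that to $5,049 gives $6,603, past the $6,250 cap; patient pays only $6,250 − $5,049 = $1,201. Insurer: $3,108 − $1,201 = $1,907.
#4 ($4,645): deductible met; 50% of $4,645 = $2,322.50. That would push OOP to $8,572.50, over the $6,250 cap, so patient pays $6,250 − $6,250 = $0. Plan pays $4,645 − $0 = $4,645.
Insurer total = bills − patient's total = $14,802 − $6,250 = $8,552.

$8,552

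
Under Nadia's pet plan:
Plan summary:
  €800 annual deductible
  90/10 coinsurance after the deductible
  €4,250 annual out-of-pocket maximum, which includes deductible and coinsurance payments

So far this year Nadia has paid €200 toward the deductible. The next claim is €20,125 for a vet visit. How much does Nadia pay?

€2,552.50

Deductible still to meet: €800 − €200 = €600.
After the €600 deductible portion, €20,125 − €600 = €19,525 is subject to coinsurance.
Owner's 10% share of €19,525 is €1,952.50.
That puts the owner's cost at €600 + €1,952.50 = €2,552.50 before any cap.
Year-to-date out-of-pocket becomes €200 + €2,552.50 = €2,752.50, still under the €4,250 maximum, so no cap applies.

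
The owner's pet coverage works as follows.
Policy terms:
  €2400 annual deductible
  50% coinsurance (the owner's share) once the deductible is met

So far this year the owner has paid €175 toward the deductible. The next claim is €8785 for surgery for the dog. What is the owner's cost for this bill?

Deductible still to meet: €2400 − €175 = €2225.
The remaining €6560 (= €8785 − €2225) moves to coinsurance.
Coinsurance: €6560 × 50% = €3280.
So the owner owes €2225 + €3280 = €5505.

€5505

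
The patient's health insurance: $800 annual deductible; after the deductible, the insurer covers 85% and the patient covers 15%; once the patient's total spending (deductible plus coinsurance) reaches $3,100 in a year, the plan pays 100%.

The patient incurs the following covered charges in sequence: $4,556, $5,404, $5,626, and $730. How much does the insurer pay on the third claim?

$4,782.10

Claim 1 ($4,556): deductible takes $800, $3,756 remains; patient's 15% is $563.40. Patient pays $1,363.40; OOP now $1,363.40. Plan pays $4,556 − $1,363.40 = $3,192.60.
Claim 2 ($5,404): deductible met; 15% of $5,404 = $810.60. Patient pays $810.60; OOP now $2,174. Plan pays $5,404 − $810.60 = $4,593.40.
Claim 3 ($5,626): deductible met; 15% of $5,626 = $843.90. Cost to patient: $843.90. OOP to date $3,017.90. Insurer: $5,626 − $843.90 = $4,782.10.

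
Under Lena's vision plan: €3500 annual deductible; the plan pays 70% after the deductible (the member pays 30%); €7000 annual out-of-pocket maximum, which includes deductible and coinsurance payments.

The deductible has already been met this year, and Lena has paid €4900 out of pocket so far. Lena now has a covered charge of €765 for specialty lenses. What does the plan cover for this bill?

€535.50

With the deductible met, the entire €765 is subject to coinsurance.
Coinsurance: €765 × 30% = €229.50.
Cumulative spending €4900 + €229.50 = €5129.50 stays under the €7000 maximum.
Insurer pays the balance: €765 − €229.50 = €535.50.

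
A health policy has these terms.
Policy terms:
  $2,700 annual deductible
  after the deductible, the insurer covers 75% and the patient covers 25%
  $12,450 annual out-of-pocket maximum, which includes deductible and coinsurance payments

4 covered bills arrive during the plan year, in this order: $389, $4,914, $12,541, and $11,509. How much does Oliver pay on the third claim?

Bill 1, $389: entire amount goes to the deductible. Cost to patient: $389. OOP to date $389.
Bill 2, $4,914: $2,311 to deductible, leaving $2,603; 25% of $2,603 = $650.75. Patient pays $2,961.75; OOP now $3,350.75.
Bill 3, $12,541: 25% coinsurance on $12,541 = $3,135.25. Patient owes $3,135.25 (running OOP $6,486).

$3,135.25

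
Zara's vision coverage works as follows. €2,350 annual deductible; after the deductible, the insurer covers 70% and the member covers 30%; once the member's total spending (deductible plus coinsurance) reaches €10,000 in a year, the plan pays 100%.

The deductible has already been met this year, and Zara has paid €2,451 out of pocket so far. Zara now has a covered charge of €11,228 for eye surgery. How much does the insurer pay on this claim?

€7,859.60

The deductible is already satisfied, so the full bill goes to coinsurance.
Coinsurance: €11,228 × 30% = €3,368.40.
Year-to-date out-of-pocket becomes €2,451 + €3,368.40 = €5,819.40, still under the €10,000 maximum, so no cap applies.
Insurer pays the balance: €11,228 − €3,368.40 = €7,859.60.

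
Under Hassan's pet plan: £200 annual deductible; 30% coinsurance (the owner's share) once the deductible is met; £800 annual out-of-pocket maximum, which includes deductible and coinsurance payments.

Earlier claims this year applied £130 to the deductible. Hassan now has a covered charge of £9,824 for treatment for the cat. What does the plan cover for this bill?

Deductible still to meet: £200 − £130 = £70.
That leaves £9,824 − £70 = £9,754 for coinsurance.
Owner's 30% share of £9,754 is £2,926.20.
Owner responsibility before any cap: £70 + £2,926.20 = £2,996.20.
That would bring total out-of-pocket to £3,126.20, past the £800 cap. The owner is capped at £800 − £130 = £670 on this claim.
The plan picks up £9,824 − £670 = £9,154.

£9,154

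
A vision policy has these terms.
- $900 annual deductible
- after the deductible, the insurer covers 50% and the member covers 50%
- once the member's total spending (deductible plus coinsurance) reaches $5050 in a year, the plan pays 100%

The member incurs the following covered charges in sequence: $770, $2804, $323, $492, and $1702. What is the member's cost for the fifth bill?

$851

Claim 1 ($770): fully absorbed by the deductible. Cost to member: $770. OOP to date $770.
Claim 2 ($2804): deductible takes $130, $2674 remains; coinsurance $2674 × 50% = $1337. Member pays $1467; OOP now $2237.
Claim 3 ($323): deductible met; 50% of $323 = $161.50. Member owes $161.50 (running OOP $2398.50).
Claim 4 ($492): 50% coinsurance on $492 = $246. Cost to member: $246. OOP to date $2644.50.
Claim 5 ($1702): deductible already satisfied, so member's share is 50% × $1702 = $851. Cost to member: $851. OOP to date $3495.50.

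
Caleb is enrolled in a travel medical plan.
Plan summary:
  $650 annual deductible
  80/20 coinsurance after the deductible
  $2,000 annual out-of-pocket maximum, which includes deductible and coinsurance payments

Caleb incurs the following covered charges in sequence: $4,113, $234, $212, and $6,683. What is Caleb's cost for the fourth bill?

#1 ($4,113): deductible takes $650, $3,463 remains; traveler's 20% is $692.60. Traveler owes $1,342.60 (running OOP $1,342.60).
#2 ($234): 20% coinsurance on $234 = $46.80. Traveler owes $46.80 (running OOP $1,389.40).
#3 ($212): deductible already satisfied, so traveler's share is 20% × $212 = $42.40. Traveler pays $42.40; OOP now $1,431.80.
#4 ($6,683): deductible met; 20% of $6,683 = $1,336.60. That would push OOP to $2,768.40, over the $2,000 cap, so traveler pays $2,000 − $1,431.80 = $568.20.

$568.20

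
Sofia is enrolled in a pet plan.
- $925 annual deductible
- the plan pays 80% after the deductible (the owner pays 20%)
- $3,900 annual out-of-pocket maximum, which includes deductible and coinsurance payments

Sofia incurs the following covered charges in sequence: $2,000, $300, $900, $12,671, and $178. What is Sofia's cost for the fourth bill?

Claim 1 — $2,000: $925 finishes the deductible; $1,075 goes to coinsurance; 20% of $1,075 = $215. Cost to owner: $1,140. OOP to date $1,140.
Claim 2 — $300: 20% coinsurance on $300 = $60. Owner owes $60 (running OOP $1,200).
Claim 3 — $900: deductible already satisfied, so owner's share is 20% × $900 = $180. Owner pays $180; OOP now $1,380.
Claim 4 — $12,671: 20% coinsurance on $12,671 = $2,534.20. OOP would hit $3,914.20 > $3,900, so the cap limits the owner to $3,900 − $1,380 = $2,520.

$2,520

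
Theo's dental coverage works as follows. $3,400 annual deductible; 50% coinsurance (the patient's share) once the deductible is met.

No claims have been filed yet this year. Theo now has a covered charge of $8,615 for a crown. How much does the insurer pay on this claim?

The full $3,400 deductible is still open; $3,400 of this bill applies to it.
The remaining $5,215 (= $8,615 − $3,400) moves to coinsurance.
50% of $5,215 = $2,607.50 falls to the patient.
So the patient owes $3,400 + $2,607.50 = $6,007.50.
Insurer pays the balance: $8,615 − $6,007.50 = $2,607.50.

$2,607.50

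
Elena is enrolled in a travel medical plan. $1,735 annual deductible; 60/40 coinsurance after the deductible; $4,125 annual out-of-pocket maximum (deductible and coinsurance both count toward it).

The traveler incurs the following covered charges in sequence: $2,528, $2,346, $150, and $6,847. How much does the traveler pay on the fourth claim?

#1 ($2,528): $1,735 to deductible, leaving $793; traveler's 40% is $317.20. Traveler pays $2,052.20; OOP now $2,052.20.
#2 ($2,346): deductible met; 40% of $2,346 = $938.40. Cost to traveler: $938.40. OOP to date $2,990.60.
#3 ($150): deductible met; 40% of $150 = $60. Traveler pays $60; OOP now $3,050.60.
#4 ($6,847): deductible already satisfied, so traveler's share is 40% × $6,847 = $2,738.80. That would push OOP to $5,789.40, over the $4,125 cap, so traveler pays $4,125 − $3,050.60 = $1,074.40.

$1,074.40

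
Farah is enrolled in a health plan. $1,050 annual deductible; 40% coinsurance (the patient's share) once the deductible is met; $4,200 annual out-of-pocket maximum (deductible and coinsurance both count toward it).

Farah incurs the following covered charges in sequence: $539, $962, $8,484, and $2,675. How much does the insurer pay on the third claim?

#1 ($539): all of it applies to the deductible. Patient pays $539; OOP now $539. Insurer: $539 − $539 = $0.
#2 ($962): $511 to deductible, leaving $451; 40% of $451 = $180.40. Patient pays $691.40; OOP now $1,230.40. Plan pays $962 − $691.40 = $270.60.
#3 ($8,484): deductible met; 40% of $8,484 = $3,393.60. OOP would hit $4,624 > $4,200, so the cap limits the patient to $4,200 − $1,230.40 = $2,969.60. Plan pays $8,484 − $2,969.60 = $5,514.40.

$5,514.40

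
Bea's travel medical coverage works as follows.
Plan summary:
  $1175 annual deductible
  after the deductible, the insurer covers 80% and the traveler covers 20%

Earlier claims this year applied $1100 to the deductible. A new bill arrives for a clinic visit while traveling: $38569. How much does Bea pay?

$1100 of the $1175 deductible is already met, leaving $75.
That leaves $38569 − $75 = $38494 for coinsurance.
Coinsurance: $38494 × 20% = $7698.80.
Traveler responsibility: $75 + $7698.80 = $7773.80.

$7773.80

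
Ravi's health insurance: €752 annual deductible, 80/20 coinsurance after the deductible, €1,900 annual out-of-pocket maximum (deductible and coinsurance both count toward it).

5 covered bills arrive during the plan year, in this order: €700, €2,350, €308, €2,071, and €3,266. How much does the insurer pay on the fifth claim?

€3,053.40

Claim 1 (€700): all of it applies to the deductible. Patient owes €700 (running OOP €700). Insurer: €700 − €700 = €0.
Claim 2 (€2,350): €52 to deductible, leaving €2,298; coinsurance €2,298 × 20% = €459.60. Cost to patient: €511.60. OOP to date €1,211.60. Insurer: €2,350 − €511.60 = €1,838.40.
Claim 3 (€308): 20% coinsurance on €308 = €61.60. Patient pays €61.60; OOP now €1,273.20. Plan pays €308 − €61.60 = €246.40.
Claim 4 (€2,071): deductible already satisfied, so patient's share is 20% × €2,071 = €414.20. Patient owes €414.20 (running OOP €1,687.40). Plan pays €2,071 − €414.20 = €1,656.80.
Claim 5 (€3,266): deductible met; 20% of €3,266 = €653.20. That would push OOP to €2,340.60, over the €1,900 cap, so patient pays €1,900 − €1,687.40 = €212.60. Insurer: €3,266 − €212.60 = €3,053.40.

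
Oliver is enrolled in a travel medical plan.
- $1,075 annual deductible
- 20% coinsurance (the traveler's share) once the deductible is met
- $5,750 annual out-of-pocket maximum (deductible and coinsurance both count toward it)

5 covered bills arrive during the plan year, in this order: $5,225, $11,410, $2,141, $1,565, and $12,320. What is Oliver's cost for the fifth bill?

Claim 1 ($5,225): $1,075 to deductible, leaving $4,150; traveler's 20% is $830. Traveler pays $1,905; OOP now $1,905.
Claim 2 ($11,410): deductible met; 20% of $11,410 = $2,282. Traveler owes $2,282 (running OOP $4,187).
Claim 3 ($2,141): 20% coinsurance on $2,141 = $428.20. Cost to traveler: $428.20. OOP to date $4,615.20.
Claim 4 ($1,565): deductible already satisfied, so traveler's share is 20% × $1,565 = $313. Traveler owes $313 (running OOP $4,928.20).
Claim 5 ($12,320): 20% coinsurance on $12,320 = $2,464. OOP would hit $7,392.20 > $5,750, so the cap limits the traveler to $5,750 − $4,928.20 = $821.80.

$821.80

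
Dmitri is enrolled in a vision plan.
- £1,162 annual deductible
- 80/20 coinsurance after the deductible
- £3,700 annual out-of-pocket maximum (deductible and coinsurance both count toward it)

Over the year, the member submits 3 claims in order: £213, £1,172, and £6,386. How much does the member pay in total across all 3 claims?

£2,483.80

Claim 1 (£213): fully absorbed by the deductible. Cost to member: £213. OOP to date £213.
Claim 2 (£1,172): £949 to deductible, leaving £223; 20% of £223 = £44.60. Cost to member: £993.60. OOP to date £1,206.60.
Claim 3 (£6,386): deductible met; 20% of £6,386 = £1,277.20. Cost to member: £1,277.20. OOP to date £2,483.80.
Summing the member's payments: £213 + £993.60 + £1,277.20 = £2,483.80.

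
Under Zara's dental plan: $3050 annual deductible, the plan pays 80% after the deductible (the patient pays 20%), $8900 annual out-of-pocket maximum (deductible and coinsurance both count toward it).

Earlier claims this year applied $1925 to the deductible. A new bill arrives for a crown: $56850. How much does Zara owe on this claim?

$6975

Deductible still to meet: $3050 − $1925 = $1125.
That leaves $56850 − $1125 = $55725 for coinsurance.
20% of $55725 = $11145 falls to the patient.
Patient responsibility before any cap: $1125 + $11145 = $12270.
Adding $12270 to the $1925 already spent would give $14195, which exceeds the $8900 cap; the patient pays just $8900 − $1925 = $6975.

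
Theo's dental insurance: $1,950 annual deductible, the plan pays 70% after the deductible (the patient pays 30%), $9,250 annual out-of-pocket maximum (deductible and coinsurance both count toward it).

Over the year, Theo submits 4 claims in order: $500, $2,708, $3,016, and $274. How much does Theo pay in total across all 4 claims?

$3,314.40

Bill 1, $500: all of it applies to the deductible. Cost to patient: $500. OOP to date $500.
Bill 2, $2,708: deductible takes $1,450, $1,258 remains; coinsurance $1,258 × 30% = $377.40. Patient owes $1,827.40 (running OOP $2,327.40).
Bill 3, $3,016: 30% coinsurance on $3,016 = $904.80. Patient pays $904.80; OOP now $3,232.20.
Bill 4, $274: deductible met; 30% of $274 = $82.20. Patient pays $82.20; OOP now $3,314.40.
Summing the patient's payments: $500 + $1,827.40 + $904.80 + $82.20 = $3,314.40.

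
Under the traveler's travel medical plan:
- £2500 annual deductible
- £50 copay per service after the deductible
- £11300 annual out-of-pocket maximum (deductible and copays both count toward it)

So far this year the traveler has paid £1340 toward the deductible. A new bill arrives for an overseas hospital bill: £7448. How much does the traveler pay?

Deductible still to meet: £2500 − £1340 = £1160.
The remaining £6288 (= £7448 − £1160) moves to the copay.
Copay on this service: £50.
Traveler responsibility before any cap: £1160 + £50 = £1210.
Cumulative spending £1340 + £1210 = £2550 stays under the £11300 maximum.

£1210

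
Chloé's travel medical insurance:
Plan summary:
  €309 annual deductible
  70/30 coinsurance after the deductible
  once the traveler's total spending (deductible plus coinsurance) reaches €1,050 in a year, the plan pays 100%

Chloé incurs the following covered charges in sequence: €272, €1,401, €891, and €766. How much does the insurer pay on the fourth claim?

#1 (€272): all of it applies to the deductible. Traveler pays €272; OOP now €272. Insurer: €272 − €272 = €0.
#2 (€1,401): €37 to deductible, leaving €1,364; traveler's 30% is €409.20. Traveler owes €446.20 (running OOP €718.20). Plan pays €1,401 − €446.20 = €954.80.
#3 (€891): 30% coinsurance on €891 = €267.30. Traveler pays €267.30; OOP now €985.50. Insurer: €891 − €267.30 = €623.70.
#4 (€766): deductible met; 30% of €766 = €229.80. That would push OOP to €1,215.30, over the €1,050 cap, so traveler pays €1,050 − €985.50 = €64.50. Insurer: €766 − €64.50 = €701.50.

€701.50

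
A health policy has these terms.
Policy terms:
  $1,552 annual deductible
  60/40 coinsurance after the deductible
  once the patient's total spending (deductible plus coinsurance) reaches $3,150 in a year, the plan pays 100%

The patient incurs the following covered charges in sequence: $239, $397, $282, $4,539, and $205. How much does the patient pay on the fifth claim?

Claim 1 — $239: entire amount goes to the deductible. Patient pays $239; OOP now $239.
Claim 2 — $397: all of it applies to the deductible. Patient pays $397; OOP now $636.
Claim 3 — $282: fully absorbed by the deductible. Patient pays $282; OOP now $918.
Claim 4 — $4,539: $634 to deductible, leaving $3,905; 40% of $3,905 = $1,562. Cost to patient: $2,196. OOP to date $3,114.
Claim 5 — $205: 40% coinsurance on $205 = $82. That would push OOP to $3,196, over the $3,150 cap, so patient pays $3,150 − $3,114 = $36.

$36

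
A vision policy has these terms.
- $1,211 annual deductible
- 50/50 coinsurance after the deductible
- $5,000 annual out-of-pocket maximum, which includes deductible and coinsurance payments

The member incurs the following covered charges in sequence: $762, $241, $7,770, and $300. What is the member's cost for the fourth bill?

$8

#1 ($762): all of it applies to the deductible. Cost to member: $762. OOP to date $762.
#2 ($241): entire amount goes to the deductible. Member pays $241; OOP now $1,003.
#3 ($7,770): $208 to deductible, leaving $7,562; member's 50% is $3,781. Member owes $3,989 (running OOP $4,992).
#4 ($300): deductible met; 50% of $300 = $150. OOP would hit $5,142 > $5,000, so the cap limits the member to $5,000 − $4,992 = $8.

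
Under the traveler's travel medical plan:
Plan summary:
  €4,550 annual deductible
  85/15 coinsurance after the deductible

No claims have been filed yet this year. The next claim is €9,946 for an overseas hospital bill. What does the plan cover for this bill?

€4,586.60

The full €4,550 deductible is still open; €4,550 of this bill applies to it.
After the €4,550 deductible portion, €9,946 − €4,550 = €5,396 is subject to coinsurance.
Coinsurance: €5,396 × 15% = €809.40.
So the traveler owes €4,550 + €809.40 = €5,359.40.
The plan picks up €9,946 − €5,359.40 = €4,586.60.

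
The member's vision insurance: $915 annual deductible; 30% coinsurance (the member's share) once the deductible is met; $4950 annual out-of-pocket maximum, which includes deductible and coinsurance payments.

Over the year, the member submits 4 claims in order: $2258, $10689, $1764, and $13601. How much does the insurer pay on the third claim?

#1 ($2258): $915 finishes the deductible; $1343 goes to coinsurance; member's 30% is $402.90. Member pays $1317.90; OOP now $1317.90. Plan pays $2258 − $1317.90 = $940.10.
#2 ($10689): deductible already satisfied, so member's share is 30% × $10689 = $3206.70. Member pays $3206.70; OOP now $4524.60. Insurer: $10689 − $3206.70 = $7482.30.
#3 ($1764): deductible already satisfied, so member's share is 30% × $1764 = $529.20. That would push OOP to $5053.80, over the $4950 cap, so member pays $4950 − $4524.60 = $425.40. Insurer: $1764 − $425.40 = $1338.60.

$1338.60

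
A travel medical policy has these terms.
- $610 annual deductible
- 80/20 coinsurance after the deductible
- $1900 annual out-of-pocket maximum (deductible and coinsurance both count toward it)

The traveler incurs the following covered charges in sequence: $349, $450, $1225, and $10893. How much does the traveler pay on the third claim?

$245

Bill 1, $349: fully absorbed by the deductible. Traveler pays $349; OOP now $349.
Bill 2, $450: $261 finishes the deductible; $189 goes to coinsurance; traveler's 20% is $37.80. Traveler owes $298.80 (running OOP $647.80).
Bill 3, $1225: 20% coinsurance on $1225 = $245. Traveler pays $245; OOP now $892.80.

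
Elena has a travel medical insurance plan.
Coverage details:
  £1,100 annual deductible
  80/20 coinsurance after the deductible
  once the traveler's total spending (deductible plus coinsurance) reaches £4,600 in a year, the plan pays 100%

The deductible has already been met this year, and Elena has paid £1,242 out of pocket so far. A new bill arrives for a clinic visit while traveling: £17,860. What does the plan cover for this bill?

The deductible is already satisfied, so the full bill goes to coinsurance.
20% of £17,860 = £3,572 falls to the traveler.
That would bring total out-of-pocket to £4,814, past the £4,600 cap. The traveler is capped at £4,600 − £1,242 = £3,358 on this claim.
Insurer pays the balance: £17,860 − £3,358 = £14,502.

£14,502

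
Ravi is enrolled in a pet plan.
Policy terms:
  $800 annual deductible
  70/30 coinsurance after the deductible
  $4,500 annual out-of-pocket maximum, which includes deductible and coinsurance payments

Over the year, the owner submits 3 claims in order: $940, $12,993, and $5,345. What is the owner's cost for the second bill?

#1 ($940): $800 finishes the deductible; $140 goes to coinsurance; 30% of $140 = $42. Cost to owner: $842. OOP to date $842.
#2 ($12,993): deductible met; 30% of $12,993 = $3,897.90. OOP would hit $4,739.90 > $4,500, so the cap limits the owner to $4,500 − $842 = $3,658.

$3,658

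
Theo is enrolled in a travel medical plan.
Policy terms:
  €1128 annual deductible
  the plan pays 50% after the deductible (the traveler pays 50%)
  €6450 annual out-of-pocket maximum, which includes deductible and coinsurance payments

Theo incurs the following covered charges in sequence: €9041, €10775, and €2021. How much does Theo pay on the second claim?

€1365.50

#1 (€9041): deductible takes €1128, €7913 remains; coinsurance €7913 × 50% = €3956.50. Cost to traveler: €5084.50. OOP to date €5084.50.
#2 (€10775): deductible met; 50% of €10775 = €5387.50. Adding that to €5084.50 gives €10472, past the €6450 cap; traveler pays only €6450 − €5084.50 = €1365.50.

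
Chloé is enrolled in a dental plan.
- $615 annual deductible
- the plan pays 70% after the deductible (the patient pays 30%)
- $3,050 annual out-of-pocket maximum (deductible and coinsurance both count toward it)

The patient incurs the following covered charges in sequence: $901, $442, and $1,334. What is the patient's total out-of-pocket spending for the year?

$1,233.60

#1 ($901): deductible takes $615, $286 remains; patient's 30% is $85.80. Cost to patient: $700.80. OOP to date $700.80.
#2 ($442): 30% coinsurance on $442 = $132.60. Cost to patient: $132.60. OOP to date $833.40.
#3 ($1,334): deductible already satisfied, so patient's share is 30% × $1,334 = $400.20. Cost to patient: $400.20. OOP to date $1,233.60.
Total paid by the patient: $700.80 + $132.60 + $400.20 = $1,233.60.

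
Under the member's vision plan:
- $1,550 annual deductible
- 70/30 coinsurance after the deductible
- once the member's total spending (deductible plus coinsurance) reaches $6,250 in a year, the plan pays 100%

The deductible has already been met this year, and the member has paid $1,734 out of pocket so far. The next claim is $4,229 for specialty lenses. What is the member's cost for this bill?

$1,268.70

With the deductible met, the entire $4,229 is subject to coinsurance.
30% of $4,229 = $1,268.70 falls to the member.
Total out-of-pocket so far would be $1,734 + $1,268.70 = $3,002.70, below the $6,250 cap — no reduction.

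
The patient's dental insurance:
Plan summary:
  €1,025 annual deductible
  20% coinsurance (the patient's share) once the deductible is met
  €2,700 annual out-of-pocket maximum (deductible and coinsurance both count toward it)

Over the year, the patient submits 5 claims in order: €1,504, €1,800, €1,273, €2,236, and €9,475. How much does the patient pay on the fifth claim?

€517.40

Bill 1, €1,504: €1,025 finishes the deductible; €479 goes to coinsurance; patient's 20% is €95.80. Cost to patient: €1,120.80. OOP to date €1,120.80.
Bill 2, €1,800: deductible already satisfied, so patient's share is 20% × €1,800 = €360. Cost to patient: €360. OOP to date €1,480.80.
Bill 3, €1,273: deductible met; 20% of €1,273 = €254.60. Cost to patient: €254.60. OOP to date €1,735.40.
Bill 4, €2,236: deductible met; 20% of €2,236 = €447.20. Patient owes €447.20 (running OOP €2,182.60).
Bill 5, €9,475: 20% coinsurance on €9,475 = €1,895. OOP would hit €4,077.60 > €2,700, so the cap limits the patient to €2,700 − €2,182.60 = €517.40.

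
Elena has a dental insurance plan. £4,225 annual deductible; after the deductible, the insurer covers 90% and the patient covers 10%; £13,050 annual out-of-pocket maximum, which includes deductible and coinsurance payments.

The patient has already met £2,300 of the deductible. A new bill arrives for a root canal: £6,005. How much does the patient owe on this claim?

£2,333

£2,300 of the £4,225 deductible is already met, leaving £1,925.
After the £1,925 deductible portion, £6,005 − £1,925 = £4,080 is subject to coinsurance.
10% of £4,080 = £408 falls to the patient.
So the patient owes £1,925 + £408 = £2,333 before any cap.
Total out-of-pocket so far would be £2,300 + £2,333 = £4,633, below the £13,050 cap — no reduction.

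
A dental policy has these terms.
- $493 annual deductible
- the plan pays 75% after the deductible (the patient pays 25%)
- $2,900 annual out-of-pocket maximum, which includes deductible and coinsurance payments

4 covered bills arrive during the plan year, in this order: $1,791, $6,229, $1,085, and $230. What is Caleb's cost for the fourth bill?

$57.50

Claim 1 ($1,791): $493 to deductible, leaving $1,298; coinsurance $1,298 × 25% = $324.50. Patient pays $817.50; OOP now $817.50.
Claim 2 ($6,229): deductible met; 25% of $6,229 = $1,557.25. Cost to patient: $1,557.25. OOP to date $2,374.75.
Claim 3 ($1,085): deductible already satisfied, so patient's share is 25% × $1,085 = $271.25. Patient pays $271.25; OOP now $2,646.
Claim 4 ($230): deductible already satisfied, so patient's share is 25% × $230 = $57.50. Cost to patient: $57.50. OOP to date $2,703.50.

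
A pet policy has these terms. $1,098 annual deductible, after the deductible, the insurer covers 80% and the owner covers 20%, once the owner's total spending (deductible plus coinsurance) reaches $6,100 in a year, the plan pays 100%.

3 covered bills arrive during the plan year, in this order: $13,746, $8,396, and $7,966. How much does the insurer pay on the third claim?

Bill 1, $13,746: $1,098 finishes the deductible; $12,648 goes to coinsurance; owner's 20% is $2,529.60. Cost to owner: $3,627.60. OOP to date $3,627.60. Plan pays $13,746 − $3,627.60 = $10,118.40.
Bill 2, $8,396: deductible met; 20% of $8,396 = $1,679.20. Cost to owner: $1,679.20. OOP to date $5,306.80. Plan pays $8,396 − $1,679.20 = $6,716.80.
Bill 3, $7,966: 20% coinsurance on $7,966 = $1,593.20. That would push OOP to $6,900, over the $6,100 cap, so owner pays $6,100 − $5,306.80 = $793.20. Plan pays $7,966 − $793.20 = $7,172.80.

$7,172.80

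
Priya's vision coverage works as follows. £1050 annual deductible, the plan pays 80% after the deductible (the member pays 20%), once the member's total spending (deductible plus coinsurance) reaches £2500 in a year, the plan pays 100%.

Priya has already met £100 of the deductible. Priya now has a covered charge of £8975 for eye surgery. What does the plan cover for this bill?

£6575

Remaining deductible: £1050 − £100 = £950.
After the £950 deductible portion, £8975 − £950 = £8025 is subject to coinsurance.
Member's 20% share of £8025 is £1605.
That puts the member's cost at £950 + £1605 = £2555 before any cap.
That would bring total out-of-pocket to £2655, past the £2500 cap. The member is capped at £2500 − £100 = £2400 on this claim.
Insurer pays the balance: £8975 − £2400 = £6575.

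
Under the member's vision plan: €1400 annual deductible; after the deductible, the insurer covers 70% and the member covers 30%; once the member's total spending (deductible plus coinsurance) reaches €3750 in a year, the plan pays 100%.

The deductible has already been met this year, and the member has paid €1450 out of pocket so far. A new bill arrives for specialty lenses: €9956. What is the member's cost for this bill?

With the deductible met, the entire €9956 is subject to coinsurance.
Coinsurance: €9956 × 30% = €2986.80.
Year-to-date out-of-pocket would reach €1450 + €2986.80 = €4436.80, above the €3750 maximum, so the member pays only €3750 − €1450 = €2300.

€2300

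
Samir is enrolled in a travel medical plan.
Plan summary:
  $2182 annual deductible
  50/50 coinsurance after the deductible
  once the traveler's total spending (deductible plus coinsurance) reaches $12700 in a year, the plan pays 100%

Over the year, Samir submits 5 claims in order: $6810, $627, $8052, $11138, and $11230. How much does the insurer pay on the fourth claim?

Claim 1 — $6810: deductible takes $2182, $4628 remains; traveler's 50% is $2314. Traveler pays $4496; OOP now $4496. Insurer: $6810 − $4496 = $2314.
Claim 2 — $627: deductible already satisfied, so traveler's share is 50% × $627 = $313.50. Traveler pays $313.50; OOP now $4809.50. Insurer: $627 − $313.50 = $313.50.
Claim 3 — $8052: deductible met; 50% of $8052 = $4026. Cost to traveler: $4026. OOP to date $8835.50. Insurer: $8052 − $4026 = $4026.
Claim 4 — $11138: deductible already satisfied, so traveler's share is 50% × $11138 = $5569. That would push OOP to $14404.50, over the $12700 cap, so traveler pays $12700 − $8835.50 = $3864.50. Plan pays $11138 − $3864.50 = $7273.50.

$7273.50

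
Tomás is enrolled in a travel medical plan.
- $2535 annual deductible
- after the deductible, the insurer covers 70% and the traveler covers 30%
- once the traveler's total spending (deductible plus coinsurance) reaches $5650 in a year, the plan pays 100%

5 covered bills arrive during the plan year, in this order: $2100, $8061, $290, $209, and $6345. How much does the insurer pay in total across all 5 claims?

$11355

Bill 1, $2100: all of it applies to the deductible. Traveler owes $2100 (running OOP $2100). Insurer: $2100 − $2100 = $0.
Bill 2, $8061: $435 to deductible, leaving $7626; 30% of $7626 = $2287.80. Cost to traveler: $2722.80. OOP to date $4822.80. Plan pays $8061 − $2722.80 = $5338.20.
Bill 3, $290: deductible met; 30% of $290 = $87. Traveler pays $87; OOP now $4909.80. Insurer: $290 − $87 = $203.
Bill 4, $209: 30% coinsurance on $209 = $62.70. Cost to traveler: $62.70. OOP to date $4972.50. Plan pays $209 − $62.70 = $146.30.
Bill 5, $6345: deductible already satisfied, so traveler's share is 30% × $6345 = $1903.50. OOP would hit $6876 > $5650, so the cap limits the traveler to $5650 − $4972.50 = $677.50. Insurer: $6345 − $677.50 = $5667.50.
Insurer total = bills − traveler's total = $17005 − $5650 = $11355.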